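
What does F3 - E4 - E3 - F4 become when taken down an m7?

G2 F#3 F#2 G3

F3 down a minor seventh is G2.
E4 down a minor seventh is F#3.
E3 down a minor seventh is F#2.
F4 down a minor seventh is G3.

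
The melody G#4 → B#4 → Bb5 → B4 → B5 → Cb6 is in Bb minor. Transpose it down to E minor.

C##4 E##4 E5 E#4 E#5 F5

From Bb down to E is a diminished fifth; apply that to each pitch.
G#4 to C##4
B#4 to E##4
Bb5 to E5
B4 to E#4
B5 to E#5
Cb6 to F5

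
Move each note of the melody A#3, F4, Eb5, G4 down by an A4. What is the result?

A#3 becomes E3
F4 becomes Cb4
Eb5 becomes Bbb4
G4 becomes Db4

E3 Cb4 Bbb4 Db4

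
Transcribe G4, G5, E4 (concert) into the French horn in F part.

D5 D6 B4

The French horn in F sounds a perfect fifth below written, so the written part must be a perfect fifth above concert — transpose each note up.
G4 -> D5
G5 -> D6
E4 -> B4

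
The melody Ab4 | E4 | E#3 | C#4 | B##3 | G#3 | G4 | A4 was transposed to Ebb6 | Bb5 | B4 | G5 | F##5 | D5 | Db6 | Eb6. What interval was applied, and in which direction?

From Ab4 to Ebb6 is 12 letter names — a twelfth of some quality.
Ab4 to Ebb6 is 18 semitones, which makes it a diminished twelfth; the second version is higher, so the direction is up.
Checking another pair — A4 → Eb6 — gives the same interval.

up a diminished twelfth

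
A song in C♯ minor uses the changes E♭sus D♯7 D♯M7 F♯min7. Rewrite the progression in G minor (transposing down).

C♯ minor down to G minor is an augmented fourth; each chord root moves by that interval while the quality stays the same.
E♭sus: root E♭ down an augmented fourth → Bbb, giving Bbbsus.
D♯7: root D♯ down an augmented fourth → A, giving A7.
D♯M7: root D♯ down an augmented fourth → A, giving AM7.
F♯min7: root F♯ down an augmented fourth → C, giving Cmin7.

Bbbsus A7 AM7 Cmin7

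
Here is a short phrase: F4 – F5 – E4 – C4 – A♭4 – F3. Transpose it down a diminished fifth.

A diminished fifth down from F4 gives B3.
F5 down a diminished fifth is B4.
E4 down a diminished fifth is A#3.
C4: a fifth down reaches F, and 6 semitones makes it F#3.
Ab4 down a diminished fifth is D4.
F3: a fifth down reaches B, and 6 semitones makes it B2.

B3 B4 A#3 F#3 D4 B2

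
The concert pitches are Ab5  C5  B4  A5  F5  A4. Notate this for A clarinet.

The A clarinet sounds a minor third below written, so the written part must be a minor third above concert — transpose each note up.
Ab5 to Cb6
C5 to Eb5
B4 to D5
A5 to C6
F5 to Ab5
A4 to C5

Cb6 Eb5 D5 C6 Ab5 C5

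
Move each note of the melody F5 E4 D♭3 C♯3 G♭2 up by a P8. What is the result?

A perfect octave up from F5 gives F6.
E4: an octave up reaches E, and 12 semitones makes it E5.
Db3 up a perfect octave is Db4.
C#3 up a perfect octave is C#4.
A perfect octave up from Gb2 gives Gb3.

F6 E5 Db4 C#4 Gb3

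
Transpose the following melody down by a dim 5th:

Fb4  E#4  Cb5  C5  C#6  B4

Bb3 A##3 F4 F#4 F##5 E#4

Fb4: a fifth down reaches B, and 6 semitones makes it Bb3.
E#4 down a diminished fifth is A##3.
Cb5: a fifth down reaches F, and 6 semitones makes it F4.
A diminished fifth down from C5 gives F#4.
A diminished fifth down from C#6 gives F##5.
B4 down a diminished fifth is E#4.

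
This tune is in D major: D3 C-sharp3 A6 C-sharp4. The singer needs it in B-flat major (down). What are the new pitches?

From D down to B-flat is a major third; apply that to each pitch.
D3 becomes Bb2
C#3 becomes A2
A6 becomes F6
C#4 becomes A3

Bb2 A2 F6 A3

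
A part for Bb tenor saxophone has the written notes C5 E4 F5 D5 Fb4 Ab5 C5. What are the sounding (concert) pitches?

Bb3 D3 Eb4 C4 Ebb3 Gb4 Bb3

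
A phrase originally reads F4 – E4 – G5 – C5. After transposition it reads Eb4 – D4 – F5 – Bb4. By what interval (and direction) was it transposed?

down a major second

Take the first pair: F4 → Eb4. F to E spans 2 letter names, so the interval is some kind of second.
Eb4 to F4 is 2 semitones, which makes it a major second; the second version is lower, so the direction is down.
Checking another pair — C5 → Bb4 — gives the same interval.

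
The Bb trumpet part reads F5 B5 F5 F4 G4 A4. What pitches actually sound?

Eb5 A5 Eb5 Eb4 F4 G4

The Bb trumpet sounds a major second below written, so transpose each written note down a major second.
F5 → Eb5
B5 → A5
F5 → Eb5
F4 → Eb4
G4 → F4
A4 → G4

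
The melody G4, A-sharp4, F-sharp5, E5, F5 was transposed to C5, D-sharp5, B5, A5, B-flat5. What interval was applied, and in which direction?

up a perfect fourth

From G4 to C5 is 4 letter names — a fourth of some quality.
G4 to C5 is 5 semitones, which makes it a perfect fourth; the second version is higher, so the direction is up.
Checking another pair — F5 → Bb5 — gives the same interval.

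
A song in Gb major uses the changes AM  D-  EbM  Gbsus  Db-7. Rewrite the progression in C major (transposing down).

D#M G#- AM Csus G-7

Gb major down to C major is a diminished fifth; each chord root moves by that interval while the quality stays the same.
AM: root A down a diminished fifth → D#, giving D#M.
D-: root D down a diminished fifth → G#, giving G#-.
EbM: root Eb down a diminished fifth → A, giving AM.
Gbsus: root Gb down a diminished fifth → C, giving Csus.
Db-7: root Db down a diminished fifth → G, giving G-7.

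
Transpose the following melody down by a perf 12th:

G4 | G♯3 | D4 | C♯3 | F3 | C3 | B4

G4: a twelfth down reaches C, and 19 semitones makes it C3.
G#3: a twelfth down reaches C, and 19 semitones makes it C#2.
D4: a twelfth down reaches G, and 19 semitones makes it G2.
A perfect twelfth down from C#3 gives F#1.
F3 down a perfect twelfth is Bb1.
C3: a twelfth down reaches F, and 19 semitones makes it F1.
B4: a twelfth down reaches E, and 19 semitones makes it E3.

C3 C#2 G2 F#1 Bb1 F1 E3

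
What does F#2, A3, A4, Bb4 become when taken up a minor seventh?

E3 G4 G5 Ab5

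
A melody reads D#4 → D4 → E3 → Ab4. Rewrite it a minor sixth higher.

B4 Bb4 C4 Fb5

D#4 -> B4
D4 -> Bb4
E3 -> C4
Ab4 -> Fb5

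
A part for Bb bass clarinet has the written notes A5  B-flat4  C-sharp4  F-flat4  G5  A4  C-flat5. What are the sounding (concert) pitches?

The Bb bass clarinet sounds a major ninth below written, so transpose each written note down a major ninth.
A5 -> G4
Bb4 -> Ab3
C#4 -> B2
Fb4 -> Ebb3
G5 -> F4
A4 -> G3
Cb5 -> Bbb3

G4 Ab3 B2 Ebb3 F4 G3 Bbb3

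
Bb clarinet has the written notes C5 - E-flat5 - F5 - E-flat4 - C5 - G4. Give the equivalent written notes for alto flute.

Eb5 Gb5 Ab5 Gb4 Eb5 Bb4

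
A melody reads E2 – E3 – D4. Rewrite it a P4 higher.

A2 A3 G4

E2 becomes A2
E3 becomes A3
D4 becomes G4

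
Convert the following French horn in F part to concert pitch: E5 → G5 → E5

Written C4 on the French horn in F sounds as F3, a perfect fifth lower; apply that shift to every note.
E5 to A4
G5 to C5
E5 to A4

A4 C5 A4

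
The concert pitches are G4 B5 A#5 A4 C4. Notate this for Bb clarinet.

The Bb clarinet sounds a major second below written, so the written part must be a major second above concert — transpose each note up.
G4 → A4
B5 → C#6
A#5 → B#5
A4 → B4
C4 → D4

A4 C#6 B#5 B4 D4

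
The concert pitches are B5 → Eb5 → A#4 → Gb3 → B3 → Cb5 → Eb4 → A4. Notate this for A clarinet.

D6 Gb5 C#5 Bbb3 D4 Ebb5 Gb4 C5

The A clarinet sounds a minor third below written, so the written part must be a minor third above concert — transpose each note up.
B5 -> D6
Eb5 -> Gb5
A#4 -> C#5
Gb3 -> Bbb3
B3 -> D4
Cb5 -> Ebb5
Eb4 -> Gb4
A4 -> C5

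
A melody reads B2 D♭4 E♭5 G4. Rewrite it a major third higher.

B2 -> D#3
Db4 -> F4
Eb5 -> G5
G4 -> B4

D#3 F4 G5 B4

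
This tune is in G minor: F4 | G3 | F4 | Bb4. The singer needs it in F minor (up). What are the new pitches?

Eb5 F4 Eb5 Ab5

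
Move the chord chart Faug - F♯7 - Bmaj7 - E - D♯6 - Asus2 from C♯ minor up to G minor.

C♯ minor up to G minor is a diminished fifth; each chord root moves by that interval while the quality stays the same.
Faug: root F up a diminished fifth → Cb, giving Cbaug.
F♯7: root F♯ up a diminished fifth → C, giving C7.
Bmaj7: root B up a diminished fifth → F, giving Fmaj7.
E: root E up a diminished fifth → Bb, giving Bb.
D♯6: root D♯ up a diminished fifth → A, giving A6.
Asus2: root A up a diminished fifth → Eb, giving Ebsus2.

Cbaug C7 Fmaj7 Bb A6 Ebsus2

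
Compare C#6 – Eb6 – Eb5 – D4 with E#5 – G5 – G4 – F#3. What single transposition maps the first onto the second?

down a minor sixth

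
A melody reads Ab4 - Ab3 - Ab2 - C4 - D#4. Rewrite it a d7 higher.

A diminished seventh up from Ab4 gives Gbb5.
Ab3: a seventh up reaches G, and 9 semitones makes it Gbb4.
Ab2 up a diminished seventh is Gbb3.
A diminished seventh up from C4 gives Bbb4.
D#4 up a diminished seventh is C5.

Gbb5 Gbb4 Gbb3 Bbb4 C5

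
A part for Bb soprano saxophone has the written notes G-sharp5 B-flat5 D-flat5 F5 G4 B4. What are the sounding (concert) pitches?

F#5 Ab5 Cb5 Eb5 F4 A4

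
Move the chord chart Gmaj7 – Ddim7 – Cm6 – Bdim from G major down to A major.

Amaj7 Edim7 Dm6 C#dim

G major down to A major is a minor seventh; each chord root moves by that interval while the quality stays the same.
Gmaj7: root G down a minor seventh → A, giving Amaj7.
Ddim7: root D down a minor seventh → E, giving Edim7.
Cm6: root C down a minor seventh → D, giving Dm6.
Bdim: root B down a minor seventh → C#, giving C#dim.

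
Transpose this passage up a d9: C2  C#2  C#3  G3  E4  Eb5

Dbb3 Db3 Db4 Abb4 Fb5 Fbb6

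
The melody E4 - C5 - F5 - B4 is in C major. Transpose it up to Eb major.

C major to Eb major up is a minor third, so every note moves up by that interval.
E4 -> G4
C5 -> Eb5
F5 -> Ab5
B4 -> D5

G4 Eb5 Ab5 D5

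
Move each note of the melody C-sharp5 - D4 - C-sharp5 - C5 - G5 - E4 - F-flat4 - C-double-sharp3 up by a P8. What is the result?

C#5 up a perfect octave is C#6.
D4: an octave up reaches D, and 12 semitones makes it D5.
A perfect octave up from C#5 gives C#6.
C5 up a perfect octave is C6.
A perfect octave up from G5 gives G6.
E4 up a perfect octave is E5.
A perfect octave up from Fb4 gives Fb5.
C##3: an octave up reaches C, and 12 semitones makes it C##4.

C#6 D5 C#6 C6 G6 E5 Fb5 C##4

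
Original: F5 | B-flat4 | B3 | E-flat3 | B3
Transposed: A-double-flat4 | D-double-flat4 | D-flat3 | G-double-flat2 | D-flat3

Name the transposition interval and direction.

down an augmented sixth

Take the first pair: F5 → Abb4. F to A spans 6 letter names, so the interval is some kind of sixth.
Abb4 to F5 is 10 semitones, which makes it an augmented sixth; the second version is lower, so the direction is down.
Checking another pair — B3 → Db3 — gives the same interval.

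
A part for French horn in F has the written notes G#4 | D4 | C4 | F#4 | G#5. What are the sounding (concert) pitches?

Written C4 on the French horn in F sounds as F3, a perfect fifth lower; apply that shift to every note.
G#4 to C#4
D4 to G3
C4 to F3
F#4 to B3
G#5 to C#5

C#4 G3 F3 B3 C#5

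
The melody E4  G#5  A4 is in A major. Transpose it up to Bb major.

A major to Bb major up is a minor second, so every note moves up by that interval.
E4 gives F4
G#5 gives A5
A4 gives Bb4

F4 A5 Bb4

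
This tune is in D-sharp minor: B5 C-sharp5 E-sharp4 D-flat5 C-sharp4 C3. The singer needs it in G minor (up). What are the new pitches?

Eb6 F5 A4 Gbb5 F4 Fb3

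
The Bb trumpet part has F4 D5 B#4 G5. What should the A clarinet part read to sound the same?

Gb4 Eb5 C#5 Ab5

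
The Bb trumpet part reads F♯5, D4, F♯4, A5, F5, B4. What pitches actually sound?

E5 C4 E4 G5 Eb5 A4

Written C4 on the Bb trumpet sounds as Bb3, a major second lower; apply that shift to every note.
F#5 gives E5
D4 gives C4
F#4 gives E4
A5 gives G5
F5 gives Eb5
B4 gives A4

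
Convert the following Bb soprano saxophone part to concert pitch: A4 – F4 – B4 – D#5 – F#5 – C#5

The Bb soprano saxophone sounds a major second below written, so transpose each written note down a major second.
A4 becomes G4
F4 becomes Eb4
B4 becomes A4
D#5 becomes C#5
F#5 becomes E5
C#5 becomes B4

G4 Eb4 A4 C#5 E5 B4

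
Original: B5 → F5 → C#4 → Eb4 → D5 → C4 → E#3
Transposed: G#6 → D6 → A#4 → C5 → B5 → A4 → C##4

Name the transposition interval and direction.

From B5 to G#6 is 6 letter names — a sixth of some quality.
B5 to G#6 is 9 semitones, which makes it a major sixth; the second version is higher, so the direction is up.
Checking another pair — E#3 → C##4 — gives the same interval.

up a major sixth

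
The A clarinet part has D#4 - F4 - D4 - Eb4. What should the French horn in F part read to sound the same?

F##4 A4 F#4 G4

First find concert pitch: the A clarinet sounds a minor third below written, so D#4 F4 D4 Eb4 sounds B#3 D4 B3 C4.
Then write for French horn in F: it sounds a perfect fifth below written, so the part must be a perfect fifth above concert.
B#3 → F##4
D4 → A4
B3 → F#4
C4 → G4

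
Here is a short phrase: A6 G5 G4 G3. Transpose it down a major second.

A6 to G6
G5 to F5
G4 to F4
G3 to F3

G6 F5 F4 F3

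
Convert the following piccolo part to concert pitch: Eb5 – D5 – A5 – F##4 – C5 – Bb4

Eb6 D6 A6 F##5 C6 Bb5

The piccolo sounds a perfect octave above written, so transpose each written note up a perfect octave.
Eb5 → Eb6
D5 → D6
A5 → A6
F##4 → F##5
C5 → C6
Bb4 → Bb5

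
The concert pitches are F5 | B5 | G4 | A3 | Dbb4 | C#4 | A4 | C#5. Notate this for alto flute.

Bb5 E6 C5 D4 Gbb4 F#4 D5 F#5

The alto flute sounds a perfect fourth below written, so the written part must be a perfect fourth above concert — transpose each note up.
F5 → Bb5
B5 → E6
G4 → C5
A3 → D4
Dbb4 → Gbb4
C#4 → F#4
A4 → D5
C#5 → F#5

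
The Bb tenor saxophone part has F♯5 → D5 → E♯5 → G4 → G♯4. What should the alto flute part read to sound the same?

First find concert pitch: the Bb tenor saxophone sounds a major ninth below written, so F♯5 D5 E♯5 G4 G♯4 sounds E4 C4 D#4 F3 F#3.
Then write for alto flute: it sounds a perfect fourth below written, so the part must be a perfect fourth above concert.
E4 → A4
C4 → F4
D#4 → G#4
F3 → Bb3
F#3 → B3

A4 F4 G#4 Bb3 B3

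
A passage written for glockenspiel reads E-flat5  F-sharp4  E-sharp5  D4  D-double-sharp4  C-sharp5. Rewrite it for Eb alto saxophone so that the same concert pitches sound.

C8 D#7 C##8 B6 B##6 A#7

First find concert pitch: the glockenspiel sounds a perfect fifteenth above written, so E-flat5 F-sharp4 E-sharp5 D4 D-double-sharp4 C-sharp5 sounds Eb7 F#6 E#7 D6 D##6 C#7.
Then write for Eb alto saxophone: it sounds a major sixth below written, so the part must be a major sixth above concert.
Eb7 → C8
F#6 → D#7
E#7 → C##8
D6 → B6
D##6 → B##6
C#7 → A#7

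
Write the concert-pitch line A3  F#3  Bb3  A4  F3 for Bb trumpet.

The Bb trumpet sounds a major second below written, so the written part must be a major second above concert — transpose each note up.
A3 → B3
F#3 → G#3
Bb3 → C4
A4 → B4
F3 → G3

B3 G#3 C4 B4 G3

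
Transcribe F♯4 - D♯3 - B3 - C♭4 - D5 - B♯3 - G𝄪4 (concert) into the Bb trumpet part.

G#4 E#3 C#4 Db4 E5 C##4 A##4

Written C4 sounds as Bb3 on the Bb trumpet, so concert pitches are written a major second up.
F#4 -> G#4
D#3 -> E#3
B3 -> C#4
Cb4 -> Db4
D5 -> E5
B#3 -> C##4
G##4 -> A##4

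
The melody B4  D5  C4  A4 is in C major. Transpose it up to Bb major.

A5 C6 Bb4 G5

C major to Bb major up is a minor seventh, so every note moves up by that interval.
B4 gives A5
D5 gives C6
C4 gives Bb4
A4 gives G5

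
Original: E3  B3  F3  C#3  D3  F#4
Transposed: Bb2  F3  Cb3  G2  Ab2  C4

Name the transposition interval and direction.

down an augmented fourth

Take the first pair: E3 → Bb2. E to B spans 4 letter names, so the interval is some kind of fourth.
Bb2 to E3 is 6 semitones, which makes it an augmented fourth; the second version is lower, so the direction is down.
Checking another pair — F#4 → C4 — gives the same interval.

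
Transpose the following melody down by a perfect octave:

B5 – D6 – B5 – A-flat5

B4 D5 B4 Ab4

A perfect octave down from B5 gives B4.
A perfect octave down from D6 gives D5.
A perfect octave down from B5 gives B4.
A perfect octave down from Ab5 gives Ab4.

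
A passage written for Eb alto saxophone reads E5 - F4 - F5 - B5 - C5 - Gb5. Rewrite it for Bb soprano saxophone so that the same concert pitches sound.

A4 Bb3 Bb4 E5 F4 Cb5

First find concert pitch: the Eb alto saxophone sounds a major sixth below written, so E5 F4 F5 B5 C5 Gb5 sounds G4 Ab3 Ab4 D5 Eb4 Bbb4.
Then write for Bb soprano saxophone: it sounds a major second below written, so the part must be a major second above concert.
G4 → A4
Ab3 → Bb3
Ab4 → Bb4
D5 → E5
Eb4 → F4
Bbb4 → Cb5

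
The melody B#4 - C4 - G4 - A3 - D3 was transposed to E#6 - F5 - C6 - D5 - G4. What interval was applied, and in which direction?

up a perfect eleventh

From B#4 to E#6 is 11 letter names — an eleventh of some quality.
B#4 to E#6 is 17 semitones, which makes it a perfect eleventh; the second version is higher, so the direction is up.
Checking another pair — D3 → G4 — gives the same interval.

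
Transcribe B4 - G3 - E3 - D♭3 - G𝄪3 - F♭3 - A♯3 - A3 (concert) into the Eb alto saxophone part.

The Eb alto saxophone sounds a major sixth below written, so the written part must be a major sixth above concert — transpose each note up.
B4 → G#5
G3 → E4
E3 → C#4
Db3 → Bb3
G##3 → E##4
Fb3 → Db4
A#3 → F##4
A3 → F#4

G#5 E4 C#4 Bb3 E##4 Db4 F##4 F#4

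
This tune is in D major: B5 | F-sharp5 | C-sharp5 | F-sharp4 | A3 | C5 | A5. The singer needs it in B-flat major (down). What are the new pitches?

G5 D5 A4 D4 F3 Ab4 F5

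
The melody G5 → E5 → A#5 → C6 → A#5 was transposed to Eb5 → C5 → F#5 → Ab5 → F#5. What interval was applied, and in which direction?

From G5 to Eb5 is 3 letter names — a third of some quality.
Eb5 to G5 is 4 semitones, which makes it a major third; the second version is lower, so the direction is down.
Checking another pair — A#5 → F#5 — gives the same interval.

down a major third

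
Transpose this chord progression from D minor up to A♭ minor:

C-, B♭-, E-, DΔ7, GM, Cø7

D minor up to A♭ minor is a diminished fifth; each chord root moves by that interval while the quality stays the same.
C-: root C up a diminished fifth → Gb, giving Gb-.
B♭-: root B♭ up a diminished fifth → Fb, giving Fb-.
E-: root E up a diminished fifth → Bb, giving Bb-.
DΔ7: root D up a diminished fifth → Ab, giving AbΔ7.
GM: root G up a diminished fifth → Db, giving DbM.
Cø7: root C up a diminished fifth → Gb, giving Gbø7.

Gb- Fb- Bb- AbΔ7 DbM Gbø7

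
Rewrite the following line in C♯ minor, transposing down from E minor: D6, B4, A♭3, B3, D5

E minor to C♯ minor down is a minor third, so every note moves down by that interval.
D6 -> B5
B4 -> G#4
Ab3 -> F3
B3 -> G#3
D5 -> B4

B5 G#4 F3 G#3 B4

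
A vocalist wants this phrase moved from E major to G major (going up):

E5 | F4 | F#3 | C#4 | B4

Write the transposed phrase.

From E up to G is a minor third; apply that to each pitch.
E5 gives G5
F4 gives Ab4
F#3 gives A3
C#4 gives E4
B4 gives D5

G5 Ab4 A3 E4 D5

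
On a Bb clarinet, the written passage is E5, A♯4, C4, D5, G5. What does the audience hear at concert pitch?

Written C4 on the Bb clarinet sounds as Bb3, a major second lower; apply that shift to every note.
E5 → D5
A#4 → G#4
C4 → Bb3
D5 → C5
G5 → F5

D5 G#4 Bb3 C5 F5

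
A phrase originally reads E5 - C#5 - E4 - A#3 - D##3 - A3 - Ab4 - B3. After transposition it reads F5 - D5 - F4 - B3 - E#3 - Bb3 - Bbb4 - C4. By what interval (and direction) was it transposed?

Take the first pair: E5 → F5. E to F spans 2 letter names, so the interval is some kind of second.
E5 to F5 is 1 semitone, which makes it a minor second; the second version is higher, so the direction is up.
Checking another pair — B3 → C4 — gives the same interval.

up a minor second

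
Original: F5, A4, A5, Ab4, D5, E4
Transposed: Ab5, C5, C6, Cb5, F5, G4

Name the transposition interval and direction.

up a minor third

From F5 to Ab5 is 3 letter names — a third of some quality.
F5 to Ab5 is 3 semitones, which makes it a minor third; the second version is higher, so the direction is up.
Checking another pair — E4 → G4 — gives the same interval.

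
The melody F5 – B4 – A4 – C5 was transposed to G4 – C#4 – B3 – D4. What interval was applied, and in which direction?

From F5 to G4 is 7 letter names — a seventh of some quality.
G4 to F5 is 10 semitones, which makes it a minor seventh; the second version is lower, so the direction is down.
Checking another pair — C5 → D4 — gives the same interval.

down a minor seventh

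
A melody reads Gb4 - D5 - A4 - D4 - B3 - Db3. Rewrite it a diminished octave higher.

Gbb5 Db6 Ab5 Db5 Bb4 Dbb4

Gb4 becomes Gbb5
D5 becomes Db6
A4 becomes Ab5
D4 becomes Db5
B3 becomes Bb4
Db3 becomes Dbb4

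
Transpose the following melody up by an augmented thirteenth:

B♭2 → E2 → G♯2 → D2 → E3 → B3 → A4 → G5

Bb2: a thirteenth up reaches G, and 22 semitones makes it G#4.
An augmented thirteenth up from E2 gives C##4.
G#2 up an augmented thirteenth is E##4.
D2 up an augmented thirteenth is B#3.
E3: a thirteenth up reaches C, and 22 semitones makes it C##5.
B3 up an augmented thirteenth is G##5.
An augmented thirteenth up from A4 gives F##6.
G5 up an augmented thirteenth is E#7.

G#4 C##4 E##4 B#3 C##5 G##5 F##6 E#7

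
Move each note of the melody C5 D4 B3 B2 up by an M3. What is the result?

E5 F#4 D#4 D#3

C5 to E5
D4 to F#4
B3 to D#4
B2 to D#3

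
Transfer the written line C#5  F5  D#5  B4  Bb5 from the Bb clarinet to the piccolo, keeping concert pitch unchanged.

First find concert pitch: the Bb clarinet sounds a major second below written, so C#5 F5 D#5 B4 Bb5 sounds B4 Eb5 C#5 A4 Ab5.
Then write for piccolo: it sounds a perfect octave above written, so the part must be a perfect octave below concert.
B4 → B3
Eb5 → Eb4
C#5 → C#4
A4 → A3
Ab5 → Ab4

B3 Eb4 C#4 A3 Ab4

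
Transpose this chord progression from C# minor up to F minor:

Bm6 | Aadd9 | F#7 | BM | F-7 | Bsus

Ebm6 Dbadd9 Bb7 EbM Bbb-7 Ebsus

C# minor up to F minor is a diminished fourth; each chord root moves by that interval while the quality stays the same.
Bm6: root B up a diminished fourth → Eb, giving Ebm6.
Aadd9: root A up a diminished fourth → Db, giving Dbadd9.
F#7: root F# up a diminished fourth → Bb, giving Bb7.
BM: root B up a diminished fourth → Eb, giving EbM.
F-7: root F up a diminished fourth → Bbb, giving Bbb-7.
Bsus: root B up a diminished fourth → Eb, giving Ebsus.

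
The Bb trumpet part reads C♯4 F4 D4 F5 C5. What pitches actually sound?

B3 Eb4 C4 Eb5 Bb4

Written C4 on the Bb trumpet sounds as Bb3, a major second lower; apply that shift to every note.
C#4 -> B3
F4 -> Eb4
D4 -> C4
F5 -> Eb5
C5 -> Bb4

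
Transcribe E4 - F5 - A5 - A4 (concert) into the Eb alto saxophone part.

C#5 D6 F#6 F#5

The Eb alto saxophone sounds a major sixth below written, so the written part must be a major sixth above concert — transpose each note up.
E4 → C#5
F5 → D6
A5 → F#6
A4 → F#5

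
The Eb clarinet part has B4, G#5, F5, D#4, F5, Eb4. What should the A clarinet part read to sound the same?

First find concert pitch: the Eb clarinet sounds a minor third above written, so B4 G#5 F5 D#4 F5 Eb4 sounds D5 B5 Ab5 F#4 Ab5 Gb4.
Then write for A clarinet: it sounds a minor third below written, so the part must be a minor third above concert.
D5 → F5
B5 → D6
Ab5 → Cb6
F#4 → A4
Ab5 → Cb6
Gb4 → Bbb4

F5 D6 Cb6 A4 Cb6 Bbb4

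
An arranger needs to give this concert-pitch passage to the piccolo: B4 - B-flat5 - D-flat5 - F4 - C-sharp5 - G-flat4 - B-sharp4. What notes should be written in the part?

B3 Bb4 Db4 F3 C#4 Gb3 B#3

Written C4 sounds as C5 on the piccolo, so concert pitches are written a perfect octave down.
B4 → B3
Bb5 → Bb4
Db5 → Db4
F4 → F3
C#5 → C#4
Gb4 → Gb3
B#4 → B#3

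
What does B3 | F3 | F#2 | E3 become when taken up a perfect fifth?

F#4 C4 C#3 B3

B3 becomes F#4
F3 becomes C4
F#2 becomes C#3
E3 becomes B3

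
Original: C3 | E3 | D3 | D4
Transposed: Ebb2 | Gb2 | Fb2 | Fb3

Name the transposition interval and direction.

down an augmented sixth

From C3 to Ebb2 is 6 letter names — a sixth of some quality.
Ebb2 to C3 is 10 semitones, which makes it an augmented sixth; the second version is lower, so the direction is down.
Checking another pair — D4 → Fb3 — gives the same interval.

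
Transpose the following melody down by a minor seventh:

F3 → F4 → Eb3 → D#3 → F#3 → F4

F3 gives G2
F4 gives G3
Eb3 gives F2
D#3 gives E#2
F#3 gives G#2
F4 gives G3

G2 G3 F2 E#2 G#2 G3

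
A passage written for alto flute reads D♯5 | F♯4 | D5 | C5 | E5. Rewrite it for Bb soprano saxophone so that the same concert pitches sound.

B#4 D#4 B4 A4 C#5

First find concert pitch: the alto flute sounds a perfect fourth below written, so D♯5 F♯4 D5 C5 E5 sounds A#4 C#4 A4 G4 B4.
Then write for Bb soprano saxophone: it sounds a major second below written, so the part must be a major second above concert.
A#4 → B#4
C#4 → D#4
A4 → B4
G4 → A4
B4 → C#5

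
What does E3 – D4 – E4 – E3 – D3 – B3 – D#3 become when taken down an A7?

E3 gives Fb2
D4 gives Ebb3
E4 gives Fb3
E3 gives Fb2
D3 gives Ebb2
B3 gives Cb3
D#3 gives Eb2

Fb2 Ebb3 Fb3 Fb2 Ebb2 Cb3 Eb2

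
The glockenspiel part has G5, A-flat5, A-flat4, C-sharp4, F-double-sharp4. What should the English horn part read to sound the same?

First find concert pitch: the glockenspiel sounds a perfect fifteenth above written, so G5 A-flat5 A-flat4 C-sharp4 F-double-sharp4 sounds G7 Ab7 Ab6 C#6 F##6.
Then write for English horn: it sounds a perfect fifth below written, so the part must be a perfect fifth above concert.
G7 → D8
Ab7 → Eb8
Ab6 → Eb7
C#6 → G#6
F##6 → C##7

D8 Eb8 Eb7 G#6 C##7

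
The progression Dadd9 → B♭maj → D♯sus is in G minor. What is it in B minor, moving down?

F#add9 Dmaj F##sus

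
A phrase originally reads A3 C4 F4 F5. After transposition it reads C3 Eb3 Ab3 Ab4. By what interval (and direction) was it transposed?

Take the first pair: A3 → C3. A to C spans 6 letter names, so the interval is some kind of sixth.
C3 to A3 is 9 semitones, which makes it a major sixth; the second version is lower, so the direction is down.
Checking another pair — F5 → Ab4 — gives the same interval.

down a major sixth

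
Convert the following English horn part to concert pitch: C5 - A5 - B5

The English horn sounds a perfect fifth below written, so transpose each written note down a perfect fifth.
C5 becomes F4
A5 becomes D5
B5 becomes E5

F4 D5 E5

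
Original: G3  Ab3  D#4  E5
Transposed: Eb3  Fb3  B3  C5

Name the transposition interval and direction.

down a major third

Take the first pair: G3 → Eb3. G to E spans 3 letter names, so the interval is some kind of third.
Eb3 to G3 is 4 semitones, which makes it a major third; the second version is lower, so the direction is down.
Checking another pair — E5 → C5 — gives the same interval.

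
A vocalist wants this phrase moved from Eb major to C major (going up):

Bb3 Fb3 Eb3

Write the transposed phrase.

G4 Db4 C4

From Eb up to C is a major sixth; apply that to each pitch.
Bb3 → G4
Fb3 → Db4
Eb3 → C4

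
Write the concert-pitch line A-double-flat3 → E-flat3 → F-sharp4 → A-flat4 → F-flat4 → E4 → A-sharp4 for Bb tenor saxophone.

The Bb tenor saxophone sounds a major ninth below written, so the written part must be a major ninth above concert — transpose each note up.
Abb3 becomes Bbb4
Eb3 becomes F4
F#4 becomes G#5
Ab4 becomes Bb5
Fb4 becomes Gb5
E4 becomes F#5
A#4 becomes B#5

Bbb4 F4 G#5 Bb5 Gb5 F#5 B#5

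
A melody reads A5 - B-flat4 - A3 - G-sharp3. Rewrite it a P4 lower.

E5 F4 E3 D#3

A5 to E5
Bb4 to F4
A3 to E3
G#3 to D#3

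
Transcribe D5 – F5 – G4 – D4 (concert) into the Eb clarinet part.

B4 D5 E4 B3

The Eb clarinet sounds a minor third above written, so the written part must be a minor third below concert — transpose each note down.
D5 → B4
F5 → D5
G4 → E4
D4 → B3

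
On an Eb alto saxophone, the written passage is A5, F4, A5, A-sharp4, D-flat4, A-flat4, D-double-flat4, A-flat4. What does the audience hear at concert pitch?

The Eb alto saxophone sounds a major sixth below written, so transpose each written note down a major sixth.
A5 to C5
F4 to Ab3
A5 to C5
A#4 to C#4
Db4 to Fb3
Ab4 to Cb4
Dbb4 to Fbb3
Ab4 to Cb4

C5 Ab3 C5 C#4 Fb3 Cb4 Fbb3 Cb4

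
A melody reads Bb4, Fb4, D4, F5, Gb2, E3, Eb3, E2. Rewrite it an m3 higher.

Db5 Abb4 F4 Ab5 Bbb2 G3 Gb3 G2

Bb4 -> Db5
Fb4 -> Abb4
D4 -> F4
F5 -> Ab5
Gb2 -> Bbb2
E3 -> G3
Eb3 -> Gb3
E2 -> G2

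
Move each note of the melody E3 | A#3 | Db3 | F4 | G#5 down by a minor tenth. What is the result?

C#2 F##2 Bb1 D3 E#4

E3 → C#2
A#3 → F##2
Db3 → Bb1
F4 → D3
G#5 → E#4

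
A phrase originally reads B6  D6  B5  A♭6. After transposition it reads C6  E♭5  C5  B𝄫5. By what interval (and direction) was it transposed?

Take the first pair: B6 → C6. B to C spans 7 letter names, so the interval is some kind of seventh.
C6 to B6 is 11 semitones, which makes it a major seventh; the second version is lower, so the direction is down.
Checking another pair — Ab6 → Bbb5 — gives the same interval.

down a major seventh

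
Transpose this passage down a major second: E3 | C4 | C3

D3 Bb3 Bb2

E3 to D3
C4 to Bb3
C3 to Bb2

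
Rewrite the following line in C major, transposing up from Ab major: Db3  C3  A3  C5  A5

F3 E3 C#4 E5 C#6

Ab major to C major up is a major third, so every note moves up by that interval.
Db3 to F3
C3 to E3
A3 to C#4
C5 to E5
A5 to C#6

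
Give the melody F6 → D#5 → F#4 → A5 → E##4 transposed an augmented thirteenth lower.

F6 becomes Abb4
D#5 becomes F3
F#4 becomes Ab2
A5 becomes Cb4
E##4 becomes G#2

Abb4 F3 Ab2 Cb4 G#2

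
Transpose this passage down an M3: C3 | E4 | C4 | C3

C3 → Ab2
E4 → C4
C4 → Ab3
C3 → Ab2

Ab2 C4 Ab3 Ab2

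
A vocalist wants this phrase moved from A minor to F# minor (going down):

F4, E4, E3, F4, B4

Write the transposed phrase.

D4 C#4 C#3 D4 G#4

From A down to F# is a minor third; apply that to each pitch.
F4 gives D4
E4 gives C#4
E3 gives C#3
F4 gives D4
B4 gives G#4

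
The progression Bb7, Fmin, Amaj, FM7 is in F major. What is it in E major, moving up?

F major up to E major is a major seventh; each chord root moves by that interval while the quality stays the same.
Bb7: root Bb up a major seventh → A, giving A7.
Fmin: root F up a major seventh → E, giving Emin.
Amaj: root A up a major seventh → G#, giving G#maj.
FM7: root F up a major seventh → E, giving EM7.

A7 Emin G#maj EM7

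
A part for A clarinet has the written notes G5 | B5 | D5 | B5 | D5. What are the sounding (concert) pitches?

The A clarinet sounds a minor third below written, so transpose each written note down a minor third.
G5 to E5
B5 to G#5
D5 to B4
B5 to G#5
D5 to B4

E5 G#5 B4 G#5 B4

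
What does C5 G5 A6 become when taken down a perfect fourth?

G4 D5 E6

C5 → G4
G5 → D5
A6 → E6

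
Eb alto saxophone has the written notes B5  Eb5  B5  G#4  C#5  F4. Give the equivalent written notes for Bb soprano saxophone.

First find concert pitch: the Eb alto saxophone sounds a major sixth below written, so B5 Eb5 B5 G#4 C#5 F4 sounds D5 Gb4 D5 B3 E4 Ab3.
Then write for Bb soprano saxophone: it sounds a major second below written, so the part must be a major second above concert.
D5 → E5
Gb4 → Ab4
D5 → E5
B3 → C#4
E4 → F#4
Ab3 → Bb3

E5 Ab4 E5 C#4 F#4 Bb3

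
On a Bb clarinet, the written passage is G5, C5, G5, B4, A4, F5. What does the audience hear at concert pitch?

F5 Bb4 F5 A4 G4 Eb5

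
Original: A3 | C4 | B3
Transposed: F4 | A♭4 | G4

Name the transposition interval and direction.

From A3 to F4 is 6 letter names — a sixth of some quality.
A3 to F4 is 8 semitones, which makes it a minor sixth; the second version is higher, so the direction is up.
Checking another pair — B3 → G4 — gives the same interval.

up a minor sixth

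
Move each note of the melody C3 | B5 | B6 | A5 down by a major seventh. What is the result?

C3 down a major seventh is Db2.
B5 down a major seventh is C5.
B6: a seventh down reaches C, and 11 semitones makes it C6.
A major seventh down from A5 gives Bb4.

Db2 C5 C6 Bb4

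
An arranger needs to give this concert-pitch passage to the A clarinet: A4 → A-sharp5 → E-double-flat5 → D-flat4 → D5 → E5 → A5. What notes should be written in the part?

C5 C#6 Gbb5 Fb4 F5 G5 C6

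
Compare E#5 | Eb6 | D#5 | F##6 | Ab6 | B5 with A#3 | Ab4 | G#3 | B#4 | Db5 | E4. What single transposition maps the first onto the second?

down a perfect twelfth

Take the first pair: E#5 → A#3. E to A spans 12 letter names, so the interval is some kind of twelfth.
A#3 to E#5 is 19 semitones, which makes it a perfect twelfth; the second version is lower, so the direction is down.
Checking another pair — B5 → E4 — gives the same interval.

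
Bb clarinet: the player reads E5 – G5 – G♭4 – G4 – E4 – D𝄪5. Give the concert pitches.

Written C4 on the Bb clarinet sounds as Bb3, a major second lower; apply that shift to every note.
E5 gives D5
G5 gives F5
Gb4 gives Fb4
G4 gives F4
E4 gives D4
D##5 gives C##5

D5 F5 Fb4 F4 D4 C##5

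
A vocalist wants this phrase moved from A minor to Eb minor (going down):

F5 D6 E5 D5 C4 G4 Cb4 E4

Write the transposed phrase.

Cb5 Ab5 Bb4 Ab4 Gb3 Db4 Gbb3 Bb3

A minor to Eb minor down is an augmented fourth, so every note moves down by that interval.
F5 becomes Cb5
D6 becomes Ab5
E5 becomes Bb4
D5 becomes Ab4
C4 becomes Gb3
G4 becomes Db4
Cb4 becomes Gbb3
E4 becomes Bb3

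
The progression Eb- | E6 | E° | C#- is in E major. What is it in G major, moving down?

E major down to G major is a major sixth; each chord root moves by that interval while the quality stays the same.
Eb-: root Eb down a major sixth → Gb, giving Gb-.
E6: root E down a major sixth → G, giving G6.
E°: root E down a major sixth → G, giving G°.
C#-: root C# down a major sixth → E, giving E-.

Gb- G6 G° E-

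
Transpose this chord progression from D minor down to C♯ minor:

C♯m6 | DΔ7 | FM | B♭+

D minor down to C♯ minor is a minor second; each chord root moves by that interval while the quality stays the same.
C♯m6: root C♯ down a minor second → B#, giving B#m6.
DΔ7: root D down a minor second → C#, giving C#Δ7.
FM: root F down a minor second → E, giving EM.
B♭+: root B♭ down a minor second → A, giving A+.

B#m6 C#Δ7 EM A+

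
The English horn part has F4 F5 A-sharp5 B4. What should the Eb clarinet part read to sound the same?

First find concert pitch: the English horn sounds a perfect fifth below written, so F4 F5 A-sharp5 B4 sounds Bb3 Bb4 D#5 E4.
Then write for Eb clarinet: it sounds a minor third above written, so the part must be a minor third below concert.
Bb3 → G3
Bb4 → G4
D#5 → B#4
E4 → C#4

G3 G4 B#4 C#4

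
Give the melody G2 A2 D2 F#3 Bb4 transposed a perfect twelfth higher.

G2 → D4
A2 → E4
D2 → A3
F#3 → C#5
Bb4 → F6

D4 E4 A3 C#5 F6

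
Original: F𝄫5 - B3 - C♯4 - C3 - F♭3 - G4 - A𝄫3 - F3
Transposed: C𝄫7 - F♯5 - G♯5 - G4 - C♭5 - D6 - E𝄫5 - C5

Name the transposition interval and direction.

Take the first pair: Fbb5 → Cbb7. F to C spans 12 letter names, so the interval is some kind of twelfth.
Fbb5 to Cbb7 is 19 semitones, which makes it a perfect twelfth; the second version is higher, so the direction is up.
Checking another pair — F3 → C5 — gives the same interval.

up a perfect twelfth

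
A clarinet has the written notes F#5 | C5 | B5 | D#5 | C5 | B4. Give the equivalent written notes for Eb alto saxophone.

B#5 F#5 E#6 G##5 F#5 E#5

First find concert pitch: the A clarinet sounds a minor third below written, so F#5 C5 B5 D#5 C5 B4 sounds D#5 A4 G#5 B#4 A4 G#4.
Then write for Eb alto saxophone: it sounds a major sixth below written, so the part must be a major sixth above concert.
D#5 → B#5
A4 → F#5
G#5 → E#6
B#4 → G##5
A4 → F#5
G#4 → E#5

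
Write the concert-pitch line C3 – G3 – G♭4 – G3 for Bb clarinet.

The Bb clarinet sounds a major second below written, so the written part must be a major second above concert — transpose each note up.
C3 becomes D3
G3 becomes A3
Gb4 becomes Ab4
G3 becomes A3

D3 A3 Ab4 A3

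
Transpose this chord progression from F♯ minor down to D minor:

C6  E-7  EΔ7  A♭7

Ab6 C-7 CΔ7 Fb7

F♯ minor down to D minor is a major third; each chord root moves by that interval while the quality stays the same.
C6: root C down a major third → Ab, giving Ab6.
E-7: root E down a major third → C, giving C-7.
EΔ7: root E down a major third → C, giving CΔ7.
A♭7: root A♭ down a major third → Fb, giving Fb7.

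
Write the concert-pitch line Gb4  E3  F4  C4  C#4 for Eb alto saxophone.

Eb5 C#4 D5 A4 A#4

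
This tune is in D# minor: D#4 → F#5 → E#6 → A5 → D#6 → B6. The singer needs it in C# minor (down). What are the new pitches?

D# minor to C# minor down is a major second, so every note moves down by that interval.
D#4 to C#4
F#5 to E5
E#6 to D#6
A5 to G5
D#6 to C#6
B6 to A6

C#4 E5 D#6 G5 C#6 A6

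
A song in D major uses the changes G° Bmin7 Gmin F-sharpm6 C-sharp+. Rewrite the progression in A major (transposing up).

D major up to A major is a perfect fifth; each chord root moves by that interval while the quality stays the same.
G°: root G up a perfect fifth → D, giving D°.
Bmin7: root B up a perfect fifth → F#, giving F#min7.
Gmin: root G up a perfect fifth → D, giving Dmin.
F-sharpm6: root F-sharp up a perfect fifth → C#, giving C#m6.
C-sharp+: root C-sharp up a perfect fifth → G#, giving G#+.

D° F#min7 Dmin C#m6 G#+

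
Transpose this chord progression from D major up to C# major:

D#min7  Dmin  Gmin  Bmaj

C##min7 C#min F#min A#maj

D major up to C# major is a major seventh; each chord root moves by that interval while the quality stays the same.
D#min7: root D# up a major seventh → C##, giving C##min7.
Dmin: root D up a major seventh → C#, giving C#min.
Gmin: root G up a major seventh → F#, giving F#min.
Bmaj: root B up a major seventh → A#, giving A#maj.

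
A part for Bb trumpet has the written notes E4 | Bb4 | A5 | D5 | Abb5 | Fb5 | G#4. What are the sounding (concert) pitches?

D4 Ab4 G5 C5 Gbb5 Ebb5 F#4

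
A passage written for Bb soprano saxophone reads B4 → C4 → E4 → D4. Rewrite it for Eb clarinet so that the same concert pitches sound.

F#4 G3 B3 A3

First find concert pitch: the Bb soprano saxophone sounds a major second below written, so B4 C4 E4 D4 sounds A4 Bb3 D4 C4.
Then write for Eb clarinet: it sounds a minor third above written, so the part must be a minor third below concert.
A4 → F#4
Bb3 → G3
D4 → B3
C4 → A3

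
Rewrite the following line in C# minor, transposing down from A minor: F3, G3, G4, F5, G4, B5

A2 B2 B3 A4 B3 D#5

A minor to C# minor down is a minor sixth, so every note moves down by that interval.
F3 -> A2
G3 -> B2
G4 -> B3
F5 -> A4
G4 -> B3
B5 -> D#5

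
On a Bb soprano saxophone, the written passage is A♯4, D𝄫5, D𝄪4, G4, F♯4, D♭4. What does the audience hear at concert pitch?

The Bb soprano saxophone sounds a major second below written, so transpose each written note down a major second.
A#4 becomes G#4
Dbb5 becomes Cbb5
D##4 becomes C##4
G4 becomes F4
F#4 becomes E4
Db4 becomes Cb4

G#4 Cbb5 C##4 F4 E4 Cb4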